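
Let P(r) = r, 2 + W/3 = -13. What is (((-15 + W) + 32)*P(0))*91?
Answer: 0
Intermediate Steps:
W = -45 (W = -6 + 3*(-13) = -6 - 39 = -45)
(((-15 + W) + 32)*P(0))*91 = (((-15 - 45) + 32)*0)*91 = ((-60 + 32)*0)*91 = -28*0*91 = 0*91 = 0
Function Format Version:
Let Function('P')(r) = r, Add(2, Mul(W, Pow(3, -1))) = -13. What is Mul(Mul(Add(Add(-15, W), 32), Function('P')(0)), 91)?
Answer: 0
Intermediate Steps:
W = -45 (W = Add(-6, Mul(3, -13)) = Add(-6, -39) = -45)
Mul(Mul(Add(Add(-15, W), 32), Function('P')(0)), 91) = Mul(Mul(Add(Add(-15, -45), 32), 0), 91) = Mul(Mul(Add(-60, 32), 0), 91) = Mul(Mul(-28, 0), 91) = Mul(0, 91) = 0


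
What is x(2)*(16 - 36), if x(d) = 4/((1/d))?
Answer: -160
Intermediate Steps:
x(d) = 4*d (x(d) = 4/(1/d) = 4*d)
x(2)*(16 - 36) = (4*2)*(16 - 36) = 8*(-20) = -160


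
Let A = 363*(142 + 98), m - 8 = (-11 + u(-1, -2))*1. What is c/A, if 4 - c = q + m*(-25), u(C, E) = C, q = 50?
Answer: -73/43560 ≈ -0.0016758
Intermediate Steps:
m = -4 (m = 8 + (-11 - 1)*1 = 8 - 12*1 = 8 - 12 = -4)
c = -146 (c = 4 - (50 - 4*(-25)) = 4 - (50 + 100) = 4 - 1*150 = 4 - 150 = -146)
A = 87120 (A = 363*240 = 87120)
c/A = -146/87120 = -146*1/87120 = -73/43560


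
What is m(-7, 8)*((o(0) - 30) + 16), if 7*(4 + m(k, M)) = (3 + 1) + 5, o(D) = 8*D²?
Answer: 38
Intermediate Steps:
m(k, M) = -19/7 (m(k, M) = -4 + ((3 + 1) + 5)/7 = -4 + (4 + 5)/7 = -4 + (⅐)*9 = -4 + 9/7 = -19/7)
m(-7, 8)*((o(0) - 30) + 16) = -19*((8*0² - 30) + 16)/7 = -19*((8*0 - 30) + 16)/7 = -19*((0 - 30) + 16)/7 = -19*(-30 + 16)/7 = -19/7*(-14) = 38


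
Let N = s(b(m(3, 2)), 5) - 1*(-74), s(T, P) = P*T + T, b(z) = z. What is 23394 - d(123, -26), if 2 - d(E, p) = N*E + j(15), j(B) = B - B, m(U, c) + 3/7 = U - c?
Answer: 230410/7 ≈ 32916.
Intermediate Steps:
m(U, c) = -3/7 + U - c (m(U, c) = -3/7 + (U - c) = -3/7 + U - c)
s(T, P) = T + P*T
N = 542/7 (N = (-3/7 + 3 - 1*2)*(1 + 5) - 1*(-74) = (-3/7 + 3 - 2)*6 + 74 = (4/7)*6 + 74 = 24/7 + 74 = 542/7 ≈ 77.429)
j(B) = 0
d(E, p) = 2 - 542*E/7 (d(E, p) = 2 - (542*E/7 + 0) = 2 - 542*E/7)
23394 - d(123, -26) = 23394 - (2 - 542/7*123) = 23394 - (2 - 66666/7) = 23394 - 1*(-66652/7) = 23394 + 66652/7 = 230410/7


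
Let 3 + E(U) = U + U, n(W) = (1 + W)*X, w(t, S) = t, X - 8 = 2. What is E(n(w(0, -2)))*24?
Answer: 408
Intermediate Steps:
X = 10 (X = 8 + 2 = 10)
n(W) = 10 + 10*W (n(W) = (1 + W)*10 = 10 + 10*W)
E(U) = -3 + 2*U (E(U) = -3 + (U + U) = -3 + 2*U)
E(n(w(0, -2)))*24 = (-3 + 2*(10 + 10*0))*24 = (-3 + 2*(10 + 0))*24 = (-3 + 2*10)*24 = (-3 + 20)*24 = 17*24 = 408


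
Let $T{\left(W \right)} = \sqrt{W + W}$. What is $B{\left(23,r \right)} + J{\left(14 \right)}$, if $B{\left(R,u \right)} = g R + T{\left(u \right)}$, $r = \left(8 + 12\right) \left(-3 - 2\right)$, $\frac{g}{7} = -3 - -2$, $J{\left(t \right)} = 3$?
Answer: $-158 + 10 i \sqrt{2} \approx -158.0 + 14.142 i$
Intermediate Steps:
$T{\left(W \right)} = \sqrt{2} \sqrt{W}$ ($T{\left(W \right)} = \sqrt{2 W} = \sqrt{2} \sqrt{W}$)
$g = -7$ ($g = 7 \left(-3 - -2\right) = 7 \left(-3 + 2\right) = 7 \left(-1\right) = -7$)
$r = -100$ ($r = 20 \left(-5\right) = -100$)
$B{\left(R,u \right)} = - 7 R + \sqrt{2} \sqrt{u}$
$B{\left(23,r \right)} + J{\left(14 \right)} = \left(\left(-7\right) 23 + \sqrt{2} \sqrt{-100}\right) + 3 = \left(-161 + \sqrt{2} \cdot 10 i\right) + 3 = \left(-161 + 10 i \sqrt{2}\right) + 3 = -158 + 10 i \sqrt{2}$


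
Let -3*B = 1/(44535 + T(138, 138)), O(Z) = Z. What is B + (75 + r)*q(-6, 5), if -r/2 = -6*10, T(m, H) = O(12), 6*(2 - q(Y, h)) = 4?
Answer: 34746659/133641 ≈ 260.00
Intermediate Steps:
q(Y, h) = 4/3 (q(Y, h) = 2 - ⅙*4 = 2 - ⅔ = 4/3)
T(m, H) = 12
r = 120 (r = -(-12)*10 = -2*(-60) = 120)
B = -1/133641 (B = -1/(3*(44535 + 12)) = -⅓/44547 = -⅓*1/44547 = -1/133641 ≈ -7.4827e-6)
B + (75 + r)*q(-6, 5) = -1/133641 + (75 + 120)*(4/3) = -1/133641 + 195*(4/3) = -1/133641 + 260 = 34746659/133641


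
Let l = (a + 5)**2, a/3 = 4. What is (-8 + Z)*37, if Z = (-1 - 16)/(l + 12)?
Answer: -89725/301 ≈ -298.09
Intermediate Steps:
a = 12 (a = 3*4 = 12)
l = 289 (l = (12 + 5)**2 = 17**2 = 289)
Z = -17/301 (Z = (-1 - 16)/(289 + 12) = -17/301 ≈ -0.056478)
(-8 + Z)*37 = (-8 - 17/301)*37 = -2425/301*37 = -89725/301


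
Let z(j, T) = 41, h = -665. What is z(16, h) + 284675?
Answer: 284716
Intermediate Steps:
z(16, h) + 284675 = 41 + 284675 = 284716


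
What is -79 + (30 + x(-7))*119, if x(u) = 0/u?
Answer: 3491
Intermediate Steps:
x(u) = 0
-79 + (30 + x(-7))*119 = -79 + (30 + 0)*119 = -79 + 30*119 = -79 + 3570 = 3491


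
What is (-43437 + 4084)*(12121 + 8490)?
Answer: -811104683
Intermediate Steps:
(-43437 + 4084)*(12121 + 8490) = -39353*20611 = -811104683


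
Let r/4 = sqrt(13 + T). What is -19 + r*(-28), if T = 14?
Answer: -19 - 336*sqrt(3) ≈ -600.97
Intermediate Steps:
r = 12*sqrt(3) (r = 4*sqrt(13 + 14) = 4*sqrt(27) = 4*(3*sqrt(3)) = 12*sqrt(3) ≈ 20.785)
-19 + r*(-28) = -19 + (12*sqrt(3))*(-28) = -19 - 336*sqrt(3)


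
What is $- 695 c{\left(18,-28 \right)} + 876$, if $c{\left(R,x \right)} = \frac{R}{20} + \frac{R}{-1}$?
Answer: $\frac{25521}{2} \approx 12761.0$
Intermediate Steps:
$c{\left(R,x \right)} = - \frac{19 R}{20}$ ($c{\left(R,x \right)} = R \frac{1}{20} + R \left(-1\right) = \frac{R}{20} - R = - \frac{19 R}{20}$)
$- 695 c{\left(18,-28 \right)} + 876 = - 695 \left(\left(- \frac{19}{20}\right) 18\right) + 876 = \left(-695\right) \left(- \frac{171}{10}\right) + 876 = \frac{23769}{2} + 876 = \frac{25521}{2}$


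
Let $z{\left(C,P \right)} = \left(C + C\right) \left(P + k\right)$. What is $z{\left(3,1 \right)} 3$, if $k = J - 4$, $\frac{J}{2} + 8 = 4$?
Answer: $-198$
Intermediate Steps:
$J = -8$ ($J = -16 + 2 \cdot 4 = -16 + 8 = -8$)
$k = -12$ ($k = -8 - 4 = -12$)
$z{\left(C,P \right)} = 2 C \left(-12 + P\right)$ ($z{\left(C,P \right)} = \left(C + C\right) \left(P - 12\right) = 2 C \left(-12 + P\right)$)
$z{\left(3,1 \right)} 3 = 2 \cdot 3 \left(-12 + 1\right) 3 = 2 \cdot 3 \left(-11\right) 3 = \left(-66\right) 3 = -198$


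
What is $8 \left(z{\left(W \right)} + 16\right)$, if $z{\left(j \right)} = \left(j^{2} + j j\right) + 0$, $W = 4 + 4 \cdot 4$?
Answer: $6528$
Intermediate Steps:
$W = 20$ ($W = 4 + 16 = 20$)
$z{\left(j \right)} = 2 j^{2}$ ($z{\left(j \right)} = \left(j^{2} + j^{2}\right) + 0 = 2 j^{2} + 0 = 2 j^{2}$)
$8 \left(z{\left(W \right)} + 16\right) = 8 \left(2 \cdot 20^{2} + 16\right) = 8 \left(2 \cdot 400 + 16\right) = 8 \left(800 + 16\right) = 8 \cdot 816 = 6528$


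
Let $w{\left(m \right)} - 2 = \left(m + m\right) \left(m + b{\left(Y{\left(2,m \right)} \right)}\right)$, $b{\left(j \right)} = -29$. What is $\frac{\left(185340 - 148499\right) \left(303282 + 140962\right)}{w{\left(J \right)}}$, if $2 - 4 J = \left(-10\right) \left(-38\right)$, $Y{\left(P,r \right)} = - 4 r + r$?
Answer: $\frac{32732786408}{46687} \approx 7.0111 \cdot 10^{5}$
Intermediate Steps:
$Y{\left(P,r \right)} = - 3 r$
$J = - \frac{189}{2}$ ($J = \frac{1}{2} - \frac{\left(-10\right) \left(-38\right)}{4} = \frac{1}{2} - 95 = - \frac{189}{2} \approx -94.5$)
$w{\left(m \right)} = 2 + 2 m \left(-29 + m\right)$ ($w{\left(m \right)} = 2 + \left(m + m\right) \left(m - 29\right) = 2 + 2 m \left(-29 + m\right)$)
$\frac{\left(185340 - 148499\right) \left(303282 + 140962\right)}{w{\left(J \right)}} = \frac{\left(185340 - 148499\right) \left(303282 + 140962\right)}{2 - -5481 + 2 \left(- \frac{189}{2}\right)^{2}} = \frac{36841 \cdot 444244}{2 + 5481 + 2 \cdot \frac{35721}{4}} = \frac{16366393204}{2 + 5481 + \frac{35721}{2}} = \frac{16366393204}{\frac{46687}{2}} = 16366393204 \cdot \frac{2}{46687} = \frac{32732786408}{46687}$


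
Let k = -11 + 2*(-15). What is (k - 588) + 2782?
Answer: 2153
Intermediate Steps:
k = -41 (k = -11 - 30 = -41)
(k - 588) + 2782 = (-41 - 588) + 2782 = -629 + 2782 = 2153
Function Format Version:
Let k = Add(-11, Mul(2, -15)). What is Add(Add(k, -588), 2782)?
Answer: 2153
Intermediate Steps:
k = -41 (k = Add(-11, -30) = -41)
Add(Add(k, -588), 2782) = Add(Add(-41, -588), 2782) = Add(-629, 2782) = 2153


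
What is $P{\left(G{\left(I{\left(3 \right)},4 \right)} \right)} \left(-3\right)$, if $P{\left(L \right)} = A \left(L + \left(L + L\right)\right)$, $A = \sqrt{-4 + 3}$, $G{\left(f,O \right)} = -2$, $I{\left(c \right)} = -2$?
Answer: $18 i \approx 18.0 i$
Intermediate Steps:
$A = i$ ($A = \sqrt{-1} = i \approx 1.0 i$)
$P{\left(L \right)} = 3 i L$ ($P{\left(L \right)} = i \left(L + \left(L + L\right)\right) = i \left(L + 2 L\right) = i 3 L = 3 i L$)
$P{\left(G{\left(I{\left(3 \right)},4 \right)} \right)} \left(-3\right) = 3 i \left(-2\right) \left(-3\right) = - 6 i \left(-3\right) = 18 i$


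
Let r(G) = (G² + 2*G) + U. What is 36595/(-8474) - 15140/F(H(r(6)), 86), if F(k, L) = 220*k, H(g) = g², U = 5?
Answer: -1137163723/261838126 ≈ -4.3430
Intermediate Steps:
r(G) = 5 + G² + 2*G (r(G) = (G² + 2*G) + 5 = 5 + G² + 2*G)
36595/(-8474) - 15140/F(H(r(6)), 86) = 36595/(-8474) - 15140*1/(220*(5 + 6² + 2*6)²) = 36595*(-1/8474) - 15140*1/(220*(5 + 36 + 12)²) = -36595/8474 - 15140/(220*53²) = -36595/8474 - 15140/(220*2809) = -36595/8474 - 15140/617980 = -36595/8474 - 15140*1/617980 = -36595/8474 - 757/30899 = -1137163723/261838126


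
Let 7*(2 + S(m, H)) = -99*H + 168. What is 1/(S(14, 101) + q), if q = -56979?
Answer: -7/408698 ≈ -1.7128e-5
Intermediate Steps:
S(m, H) = 22 - 99*H/7 (S(m, H) = -2 + (-99*H + 168)/7 = -2 + (168 - 99*H)/7 = -2 + (24 - 99*H/7) = 22 - 99*H/7)
1/(S(14, 101) + q) = 1/((22 - 99/7*101) - 56979) = 1/((22 - 9999/7) - 56979) = 1/(-9845/7 - 56979) = 1/(-408698/7) = -7/408698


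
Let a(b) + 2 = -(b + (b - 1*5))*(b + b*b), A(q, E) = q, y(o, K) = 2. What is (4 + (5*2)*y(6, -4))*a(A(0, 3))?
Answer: -48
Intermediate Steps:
a(b) = -2 - (-5 + 2*b)*(b + b²) (a(b) = -2 - (b + (b - 1*5))*(b + b*b) = -2 - (b + (b - 5))*(b + b²) = -2 - (b + (-5 + b))*(b + b²) = -2 - (-5 + 2*b)*(b + b²))
(4 + (5*2)*y(6, -4))*a(A(0, 3)) = (4 + (5*2)*2)*(-2 - 2*0³ + 3*0² + 5*0) = (4 + 10*2)*(-2 - 2*0 + 3*0 + 0) = (4 + 20)*(-2 + 0 + 0 + 0) = 24*(-2) = -48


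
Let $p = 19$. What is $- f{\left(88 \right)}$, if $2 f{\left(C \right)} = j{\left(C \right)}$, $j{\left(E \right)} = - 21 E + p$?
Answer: $\frac{1829}{2} \approx 914.5$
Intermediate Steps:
$j{\left(E \right)} = 19 - 21 E$ ($j{\left(E \right)} = - 21 E + 19 = 19 - 21 E$)
$f{\left(C \right)} = \frac{19}{2} - \frac{21 C}{2}$ ($f{\left(C \right)} = \frac{19 - 21 C}{2} = \frac{19}{2} - \frac{21 C}{2}$)
$- f{\left(88 \right)} = - (\frac{19}{2} - 924) = \left(-1\right) \left(- \frac{1829}{2}\right) = \frac{1829}{2}$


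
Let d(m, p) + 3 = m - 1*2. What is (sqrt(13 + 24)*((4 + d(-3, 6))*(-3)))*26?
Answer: 312*sqrt(37) ≈ 1897.8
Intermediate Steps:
d(m, p) = -5 + m (d(m, p) = -3 + (m - 1*2) = -3 + (m - 2) = -3 + (-2 + m) = -5 + m)
(sqrt(13 + 24)*((4 + d(-3, 6))*(-3)))*26 = (sqrt(13 + 24)*((4 + (-5 - 3))*(-3)))*26 = (sqrt(37)*((4 - 8)*(-3)))*26 = (sqrt(37)*(-4*(-3)))*26 = (sqrt(37)*12)*26 = (12*sqrt(37))*26 = 312*sqrt(37)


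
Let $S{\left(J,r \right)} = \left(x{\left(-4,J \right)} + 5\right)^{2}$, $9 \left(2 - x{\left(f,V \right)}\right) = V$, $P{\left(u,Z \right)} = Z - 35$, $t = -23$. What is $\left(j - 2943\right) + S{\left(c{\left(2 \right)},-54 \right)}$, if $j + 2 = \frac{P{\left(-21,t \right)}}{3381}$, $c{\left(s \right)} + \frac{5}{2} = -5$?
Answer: $- \frac{116995693}{40572} \approx -2883.7$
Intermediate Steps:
$P{\left(u,Z \right)} = -35 + Z$
$c{\left(s \right)} = - \frac{15}{2}$ ($c{\left(s \right)} = - \frac{5}{2} - 5 = - \frac{15}{2}$)
$x{\left(f,V \right)} = 2 - \frac{V}{9}$
$S{\left(J,r \right)} = \left(7 - \frac{J}{9}\right)^{2}$ ($S{\left(J,r \right)} = \left(\left(2 - \frac{J}{9}\right) + 5\right)^{2} = \left(7 - \frac{J}{9}\right)^{2}$)
$j = - \frac{6820}{3381}$ ($j = -2 + \frac{-35 - 23}{3381} = -2 - \frac{58}{3381} = - \frac{6820}{3381} \approx -2.0172$)
$\left(j - 2943\right) + S{\left(c{\left(2 \right)},-54 \right)} = \left(- \frac{6820}{3381} - 2943\right) + \frac{\left(-63 - \frac{15}{2}\right)^{2}}{81} = - \frac{9957103}{3381} + \frac{\left(- \frac{141}{2}\right)^{2}}{81} = - \frac{9957103}{3381} + \frac{1}{81} \cdot \frac{19881}{4} = - \frac{9957103}{3381} + \frac{2209}{36} = - \frac{116995693}{40572}$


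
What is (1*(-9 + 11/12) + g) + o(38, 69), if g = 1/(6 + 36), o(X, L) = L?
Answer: 5119/84 ≈ 60.940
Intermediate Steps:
g = 1/42 ≈ 0.023810
(1*(-9 + 11/12) + g) + o(38, 69) = (1*(-9 + 11/12) + 1/42) + 69 = (1*(-97/12) + 1/42) + 69 = (-97/12 + 1/42) + 69 = -677/84 + 69 = 5119/84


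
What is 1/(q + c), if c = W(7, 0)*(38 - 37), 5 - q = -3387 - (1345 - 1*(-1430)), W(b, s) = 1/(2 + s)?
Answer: 2/12335 ≈ 0.00016214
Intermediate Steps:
q = 6167 (q = 5 - (-3387 - (1345 - 1*(-1430))) = 5 - (-3387 - (1345 + 1430)) = 5 - (-3387 - 1*2775) = 5 - (-3387 - 2775) = 5 - 1*(-6162) = 5 + 6162 = 6167)
c = ½ (c = (38 - 37)/(2 + 0) = 1/2 = (½)*1 = ½ ≈ 0.50000)
1/(q + c) = 1/(6167 + ½) = 1/(12335/2) = 2/12335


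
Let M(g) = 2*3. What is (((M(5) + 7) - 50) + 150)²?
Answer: 12769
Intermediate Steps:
M(g) = 6
(((M(5) + 7) - 50) + 150)² = (((6 + 7) - 50) + 150)² = ((13 - 50) + 150)² = (-37 + 150)² = 113² = 12769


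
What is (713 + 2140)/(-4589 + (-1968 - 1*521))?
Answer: -2853/7078 ≈ -0.40308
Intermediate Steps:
(713 + 2140)/(-4589 + (-1968 - 1*521)) = 2853/(-4589 + (-1968 - 521)) = 2853/(-4589 - 2489) = 2853/(-7078) = 2853*(-1/7078) = -2853/7078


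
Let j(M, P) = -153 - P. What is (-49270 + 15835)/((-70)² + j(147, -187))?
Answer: -33435/4934 ≈ -6.7765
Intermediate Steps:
(-49270 + 15835)/((-70)² + j(147, -187)) = (-49270 + 15835)/((-70)² + (-153 - 1*(-187))) = -33435/(4900 + (-153 + 187)) = -33435/(4900 + 34) = -33435/4934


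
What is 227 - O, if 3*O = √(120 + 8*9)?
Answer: 227 - 8*√3/3 ≈ 222.38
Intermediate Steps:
O = 8*√3/3 (O = √(120 + 8*9)/3 = √(120 + 72)/3 = √192/3 = (8*√3)/3 = 8*√3/3 ≈ 4.6188)
227 - O = 227 - 8*√3/3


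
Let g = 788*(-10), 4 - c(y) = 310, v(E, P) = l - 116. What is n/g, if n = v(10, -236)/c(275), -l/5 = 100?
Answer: -77/301410 ≈ -0.00025547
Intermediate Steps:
l = -500 (l = -5*100 = -500)
v(E, P) = -616 (v(E, P) = -500 - 116 = -616)
c(y) = -306 (c(y) = 4 - 1*310 = 4 - 310 = -306)
g = -7880
n = 308/153 (n = -616/(-306) = -616*(-1/306) = 308/153 ≈ 2.0131)
n/g = (308/153)/(-7880) = (308/153)*(-1/7880) = -77/301410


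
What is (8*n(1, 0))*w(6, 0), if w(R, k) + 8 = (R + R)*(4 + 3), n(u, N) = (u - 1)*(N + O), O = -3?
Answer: 0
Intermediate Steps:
n(u, N) = (-1 + u)*(-3 + N) (n(u, N) = (u - 1)*(N - 3) = (-1 + u)*(-3 + N))
w(R, k) = -8 + 14*R (w(R, k) = -8 + (R + R)*(4 + 3) = -8 + (2*R)*7 = -8 + 14*R)
(8*n(1, 0))*w(6, 0) = (8*(3 - 1*0 - 3*1 + 0*1))*(-8 + 14*6) = (8*(3 + 0 - 3 + 0))*(-8 + 84) = (8*0)*76 = 0*76 = 0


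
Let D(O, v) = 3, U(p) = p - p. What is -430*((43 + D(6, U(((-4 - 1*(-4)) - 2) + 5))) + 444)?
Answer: -210700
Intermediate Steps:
U(p) = 0
-430*((43 + D(6, U(((-4 - 1*(-4)) - 2) + 5))) + 444) = -430*((43 + 3) + 444) = -430*(46 + 444) = -430*490 = -210700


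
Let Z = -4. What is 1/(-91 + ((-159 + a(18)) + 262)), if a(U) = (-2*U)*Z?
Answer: 1/156 ≈ 0.0064103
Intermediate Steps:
a(U) = 8*U (a(U) = -2*U*(-4) = 8*U)
1/(-91 + ((-159 + a(18)) + 262)) = 1/(-91 + ((-159 + 8*18) + 262)) = 1/(-91 + ((-159 + 144) + 262)) = 1/(-91 + (-15 + 262)) = 1/(-91 + 247) = 1/156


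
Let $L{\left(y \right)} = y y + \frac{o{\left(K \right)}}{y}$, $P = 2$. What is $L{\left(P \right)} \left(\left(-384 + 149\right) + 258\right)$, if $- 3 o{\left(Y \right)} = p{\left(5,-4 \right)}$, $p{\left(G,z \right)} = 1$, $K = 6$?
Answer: $\frac{529}{6} \approx 88.167$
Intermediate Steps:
$o{\left(Y \right)} = - \frac{1}{3}$ ($o{\left(Y \right)} = \left(- \frac{1}{3}\right) 1 = - \frac{1}{3}$)
$L{\left(y \right)} = y^{2} - \frac{1}{3 y}$ ($L{\left(y \right)} = y y - \frac{1}{3 y} = y^{2} - \frac{1}{3 y}$)
$L{\left(P \right)} \left(\left(-384 + 149\right) + 258\right) = \frac{- \frac{1}{3} + 2^{3}}{2} \left(\left(-384 + 149\right) + 258\right) = \frac{- \frac{1}{3} + 8}{2} \left(-235 + 258\right) = \frac{1}{2} \cdot \frac{23}{3} \cdot 23 = \frac{23}{6} \cdot 23 = \frac{529}{6}$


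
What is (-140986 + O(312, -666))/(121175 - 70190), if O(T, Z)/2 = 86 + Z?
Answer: -15794/5665 ≈ -2.7880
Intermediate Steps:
O(T, Z) = 172 + 2*Z (O(T, Z) = 2*(86 + Z) = 172 + 2*Z)
(-140986 + O(312, -666))/(121175 - 70190) = (-140986 + (172 + 2*(-666)))/(121175 - 70190) = (-140986 + (172 - 1332))/50985 = (-140986 - 1160)*(1/50985) = -142146*1/50985 = -15794/5665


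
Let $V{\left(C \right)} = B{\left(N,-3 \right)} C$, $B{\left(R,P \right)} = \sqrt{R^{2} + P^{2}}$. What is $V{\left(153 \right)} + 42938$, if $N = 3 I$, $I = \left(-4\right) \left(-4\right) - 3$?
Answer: $42938 + 459 \sqrt{170} \approx 48923.0$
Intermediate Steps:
$I = 13$ ($I = 16 - 3 = 13$)
$N = 39$ ($N = 3 \cdot 13 = 39$)
$B{\left(R,P \right)} = \sqrt{P^{2} + R^{2}}$
$V{\left(C \right)} = 3 C \sqrt{170}$ ($V{\left(C \right)} = \sqrt{\left(-3\right)^{2} + 39^{2}} C = \sqrt{9 + 1521} C = \sqrt{1530} C = 3 \sqrt{170} C = 3 C \sqrt{170}$)
$V{\left(153 \right)} + 42938 = 3 \cdot 153 \sqrt{170} + 42938 = 459 \sqrt{170} + 42938 = 42938 + 459 \sqrt{170}$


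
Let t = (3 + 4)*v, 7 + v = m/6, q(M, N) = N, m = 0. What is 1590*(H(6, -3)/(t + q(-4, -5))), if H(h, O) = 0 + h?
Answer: -530/3 ≈ -176.67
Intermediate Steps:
v = -7 (v = -7 + 0/6 = -7 + 0*(1/6) = -7 + 0 = -7)
H(h, O) = h
t = -49 (t = (3 + 4)*(-7) = 7*(-7) = -49)
1590*(H(6, -3)/(t + q(-4, -5))) = 1590*(6/(-49 - 5)) = 1590*(6/(-54)) = 1590*(6*(-1/54)) = 1590*(-1/9) = -530/3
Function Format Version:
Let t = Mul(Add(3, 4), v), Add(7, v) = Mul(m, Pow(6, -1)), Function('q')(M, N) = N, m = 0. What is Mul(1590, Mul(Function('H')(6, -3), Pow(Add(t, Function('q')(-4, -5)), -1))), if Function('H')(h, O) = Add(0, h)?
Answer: Rational(-530, 3) ≈ -176.67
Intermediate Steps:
v = -7 (v = Add(-7, Mul(0, Pow(6, -1))) = Add(-7, Mul(0, Rational(1, 6))) = Add(-7, 0) = -7)
Function('H')(h, O) = h
t = -49 (t = Mul(Add(3, 4), -7) = Mul(7, -7) = -49)
Mul(1590, Mul(Function('H')(6, -3), Pow(Add(t, Function('q')(-4, -5)), -1))) = Mul(1590, Mul(6, Pow(Add(-49, -5), -1))) = Mul(1590, Mul(6, Pow(-54, -1))) = Mul(1590, Mul(6, Rational(-1, 54))) = Mul(1590, Rational(-1, 9)) = Rational(-530, 3)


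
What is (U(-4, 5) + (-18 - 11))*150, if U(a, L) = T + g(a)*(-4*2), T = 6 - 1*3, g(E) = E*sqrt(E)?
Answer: -3900 + 9600*I ≈ -3900.0 + 9600.0*I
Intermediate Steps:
g(E) = E**(3/2)
T = 3 (T = 6 - 3 = 3)
U(a, L) = 3 - 8*a**(3/2) (U(a, L) = 3 + a**(3/2)*(-4*2) = 3 + a**(3/2)*(-8) = 3 - 8*a**(3/2))
(U(-4, 5) + (-18 - 11))*150 = ((3 - (-64)*I) + (-18 - 11))*150 = ((3 - (-64)*I) - 29)*150 = ((3 + 64*I) - 29)*150 = (-26 + 64*I)*150 = -3900 + 9600*I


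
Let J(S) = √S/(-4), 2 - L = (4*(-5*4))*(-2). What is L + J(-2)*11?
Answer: -158 - 11*I*√2/4 ≈ -158.0 - 3.8891*I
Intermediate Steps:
L = -158 (L = 2 - 4*(-5*4)*(-2) = 2 - 4*(-20)*(-2) = 2 - (-80)*(-2) = 2 - 1*160 = 2 - 160 = -158)
J(S) = -√S/4
L + J(-2)*11 = -158 - I*√2/4*11 = -158 - 11*I*√2/4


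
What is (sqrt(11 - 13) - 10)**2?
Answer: (10 - I*sqrt(2))**2 ≈ 98.0 - 28.284*I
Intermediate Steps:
(sqrt(11 - 13) - 10)**2 = (sqrt(-2) - 10)**2 = (I*sqrt(2) - 10)**2 = (-10 + I*sqrt(2))**2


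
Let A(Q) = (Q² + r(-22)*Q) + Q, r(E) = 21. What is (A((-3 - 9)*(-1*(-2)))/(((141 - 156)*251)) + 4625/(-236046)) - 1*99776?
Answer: -29557425329591/296237730 ≈ -99776.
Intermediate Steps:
A(Q) = Q² + 22*Q (A(Q) = (Q² + 21*Q) + Q = Q² + 22*Q)
(A((-3 - 9)*(-1*(-2)))/(((141 - 156)*251)) + 4625/(-236046)) - 1*99776 = ((((-3 - 9)*(-1*(-2)))*(22 + (-3 - 9)*(-1*(-2))))/(((141 - 156)*251)) + 4625/(-236046)) - 1*99776 = (((-12*2)*(22 - 12*2))/((-15*251)) + 4625*(-1/236046)) - 99776 = (-24*(22 - 24)/(-3765) - 4625/236046) - 99776 = (-24*(-2)*(-1/3765) - 4625/236046) - 99776 = (48*(-1/3765) - 4625/236046) - 99776 = (-16/1255 - 4625/236046) - 99776 = -9581111/296237730 - 99776 = -29557425329591/296237730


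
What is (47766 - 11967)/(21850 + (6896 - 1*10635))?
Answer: 11933/6037 ≈ 1.9766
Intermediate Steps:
(47766 - 11967)/(21850 + (6896 - 1*10635)) = 35799/(21850 + (6896 - 10635)) = 35799/(21850 - 3739) = 35799/18111 = 35799*(1/18111) = 11933/6037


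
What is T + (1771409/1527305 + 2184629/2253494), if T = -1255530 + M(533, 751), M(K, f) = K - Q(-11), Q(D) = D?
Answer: -4319369167084350729/3441772653670 ≈ -1.2550e+6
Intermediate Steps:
M(K, f) = 11 + K (M(K, f) = K - 1*(-11) = K + 11 = 11 + K)
T = -1254986 (T = -1255530 + (11 + 533) = -1255530 + 544 = -1254986)
T + (1771409/1527305 + 2184629/2253494) = -1254986 + (1771409/1527305 + 2184629/2253494) = -1254986 + 7328454347891/3441772653670 = -4319369167084350729/3441772653670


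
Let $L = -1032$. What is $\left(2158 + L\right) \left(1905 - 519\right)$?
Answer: $1560636$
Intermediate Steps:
$\left(2158 + L\right) \left(1905 - 519\right) = \left(2158 - 1032\right) \left(1905 - 519\right) = 1126 \cdot 1386 = 1560636$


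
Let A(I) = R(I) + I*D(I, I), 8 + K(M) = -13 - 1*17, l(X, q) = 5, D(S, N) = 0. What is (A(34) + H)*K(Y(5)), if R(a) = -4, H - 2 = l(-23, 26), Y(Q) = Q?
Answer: -114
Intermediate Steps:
K(M) = -38 (K(M) = -8 + (-13 - 1*17) = -8 + (-13 - 17) = -8 - 30 = -38)
H = 7 (H = 2 + 5 = 7)
A(I) = -4 (A(I) = -4 + I*0 = -4 + 0 = -4)
(A(34) + H)*K(Y(5)) = (-4 + 7)*(-38) = 3*(-38) = -114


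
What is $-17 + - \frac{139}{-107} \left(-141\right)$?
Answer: $- \frac{21418}{107} \approx -200.17$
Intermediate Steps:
$-17 + - \frac{139}{-107} \left(-141\right) = -17 + \left(-139\right) \left(- \frac{1}{107}\right) \left(-141\right) = -17 + \frac{139}{107} \left(-141\right) = -17 - \frac{19599}{107} = - \frac{21418}{107}$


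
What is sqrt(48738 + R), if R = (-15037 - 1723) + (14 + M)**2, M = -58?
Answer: sqrt(33914) ≈ 184.16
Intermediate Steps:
R = -14824 (R = (-15037 - 1723) + (14 - 58)**2 = -16760 + (-44)**2 = -16760 + 1936 = -14824)
sqrt(48738 + R) = sqrt(48738 - 14824) = sqrt(33914)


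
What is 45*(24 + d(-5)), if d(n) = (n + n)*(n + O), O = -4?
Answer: 5130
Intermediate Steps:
d(n) = 2*n*(-4 + n) (d(n) = (n + n)*(n - 4) = (2*n)*(-4 + n) = 2*n*(-4 + n))
45*(24 + d(-5)) = 45*(24 + 2*(-5)*(-4 - 5)) = 45*(24 + 2*(-5)*(-9)) = 45*(24 + 90) = 45*114 = 5130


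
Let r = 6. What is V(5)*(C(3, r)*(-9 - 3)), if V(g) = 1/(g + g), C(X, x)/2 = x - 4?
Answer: -24/5 ≈ -4.8000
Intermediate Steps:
C(X, x) = -8 + 2*x (C(X, x) = 2*(x - 4) = 2*(-4 + x) = -8 + 2*x)
V(g) = 1/(2*g)
V(5)*(C(3, r)*(-9 - 3)) = ((1/2)/5)*((-8 + 2*6)*(-9 - 3)) = ((1/2)*(1/5))*((-8 + 12)*(-12)) = (4*(-12))/10 = (1/10)*(-48) = -24/5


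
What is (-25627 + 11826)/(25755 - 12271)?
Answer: -13801/13484 ≈ -1.0235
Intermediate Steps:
(-25627 + 11826)/(25755 - 12271) = -13801/13484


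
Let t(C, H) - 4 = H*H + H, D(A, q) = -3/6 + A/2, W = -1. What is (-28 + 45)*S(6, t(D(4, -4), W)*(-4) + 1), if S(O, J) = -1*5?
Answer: -85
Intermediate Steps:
D(A, q) = -½ + A/2 (D(A, q) = -3*⅙ + A*(½) = -½ + A/2)
t(C, H) = 4 + H + H² (t(C, H) = 4 + (H*H + H) = 4 + (H² + H) = 4 + (H + H²) = 4 + H + H²)
S(O, J) = -5
(-28 + 45)*S(6, t(D(4, -4), W)*(-4) + 1) = (-28 + 45)*(-5) = 17*(-5) = -85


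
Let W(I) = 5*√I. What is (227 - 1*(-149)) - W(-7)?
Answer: 376 - 5*I*√7 ≈ 376.0 - 13.229*I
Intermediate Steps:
(227 - 1*(-149)) - W(-7) = (227 - 1*(-149)) - 5*√(-7) = (227 + 149) - 5*I*√7 = 376 - 5*I*√7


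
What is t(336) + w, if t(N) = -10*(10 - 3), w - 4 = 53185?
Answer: 53119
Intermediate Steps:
w = 53189 (w = 4 + 53185 = 53189)
t(N) = -70 (t(N) = -10*7 = -70)
t(336) + w = -70 + 53189 = 53119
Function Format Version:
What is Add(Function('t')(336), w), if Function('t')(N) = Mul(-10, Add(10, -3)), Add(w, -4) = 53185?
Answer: 53119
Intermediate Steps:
w = 53189 (w = Add(4, 53185) = 53189)
Function('t')(N) = -70 (Function('t')(N) = Mul(-10, 7) = -70)
Add(Function('t')(336), w) = Add(-70, 53189) = 53119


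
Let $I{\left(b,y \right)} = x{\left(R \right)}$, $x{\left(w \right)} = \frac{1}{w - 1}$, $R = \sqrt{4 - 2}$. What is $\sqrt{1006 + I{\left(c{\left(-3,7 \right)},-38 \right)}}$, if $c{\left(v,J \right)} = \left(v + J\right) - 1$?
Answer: $\sqrt{1006 - \frac{1}{1 - \sqrt{2}}} \approx 31.756$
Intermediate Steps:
$R = \sqrt{2} \approx 1.4142$
$x{\left(w \right)} = \frac{1}{-1 + w}$
$c{\left(v,J \right)} = -1 + J + v$ ($c{\left(v,J \right)} = \left(J + v\right) - 1 = -1 + J + v$)
$I{\left(b,y \right)} = \frac{1}{-1 + \sqrt{2}}$
$\sqrt{1006 + I{\left(c{\left(-3,7 \right)},-38 \right)}} = \sqrt{1006 + \left(1 + \sqrt{2}\right)} = \sqrt{1007 + \sqrt{2}}$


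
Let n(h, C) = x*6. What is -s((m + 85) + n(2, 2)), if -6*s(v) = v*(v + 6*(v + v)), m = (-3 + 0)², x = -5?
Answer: 26624/3 ≈ 8874.7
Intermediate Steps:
m = 9 (m = (-3)² = 9)
n(h, C) = -30 (n(h, C) = -5*6 = -30)
s(v) = -13*v²/6 (s(v) = -v*(v + 6*(v + v))/6 = -v*(v + 6*(2*v))/6 = -v*(v + 12*v)/6 = -v*13*v/6 = -13*v²/6)
-s((m + 85) + n(2, 2)) = -(-13)*((9 + 85) - 30)²/6 = -(-13)*(94 - 30)²/6 = -(-13)*64²/6 = -(-13)*4096/6 = -1*(-26624/3) = 26624/3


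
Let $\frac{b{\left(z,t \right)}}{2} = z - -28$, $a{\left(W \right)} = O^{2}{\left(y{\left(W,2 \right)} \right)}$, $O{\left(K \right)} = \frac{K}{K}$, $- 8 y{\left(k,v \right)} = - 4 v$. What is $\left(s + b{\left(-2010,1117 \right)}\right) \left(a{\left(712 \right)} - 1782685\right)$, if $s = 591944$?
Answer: $-1048182538320$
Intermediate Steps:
$y{\left(k,v \right)} = \frac{v}{2}$ ($y{\left(k,v \right)} = - \frac{\left(-4\right) v}{8} = \frac{v}{2}$)
$O{\left(K \right)} = 1$
$a{\left(W \right)} = 1$ ($a{\left(W \right)} = 1^{2} = 1$)
$b{\left(z,t \right)} = 56 + 2 z$ ($b{\left(z,t \right)} = 2 \left(z - -28\right) = 2 \left(z + 28\right) = 2 \left(28 + z\right) = 56 + 2 z$)
$\left(s + b{\left(-2010,1117 \right)}\right) \left(a{\left(712 \right)} - 1782685\right) = \left(591944 + \left(56 + 2 \left(-2010\right)\right)\right) \left(1 - 1782685\right) = \left(591944 + \left(56 - 4020\right)\right) \left(-1782684\right) = \left(591944 - 3964\right) \left(-1782684\right) = 587980 \left(-1782684\right) = -1048182538320$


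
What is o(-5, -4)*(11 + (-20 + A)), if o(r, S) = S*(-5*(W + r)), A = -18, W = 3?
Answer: 1080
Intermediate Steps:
o(r, S) = S*(-15 - 5*r) (o(r, S) = S*(-5*(3 + r)) = S*(-15 - 5*r))
o(-5, -4)*(11 + (-20 + A)) = (-5*(-4)*(3 - 5))*(11 + (-20 - 18)) = (-5*(-4)*(-2))*(11 - 38) = -40*(-27) = 1080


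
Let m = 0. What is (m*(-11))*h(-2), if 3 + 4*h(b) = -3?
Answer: 0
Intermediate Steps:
h(b) = -3/2 (h(b) = -3/4 + (1/4)*(-3) = -3/4 - 3/4 = -3/2)
(m*(-11))*h(-2) = (0*(-11))*(-3/2) = 0*(-3/2) = 0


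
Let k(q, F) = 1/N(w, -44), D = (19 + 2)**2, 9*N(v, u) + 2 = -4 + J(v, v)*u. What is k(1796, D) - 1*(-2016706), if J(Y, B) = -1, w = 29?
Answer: 76634837/38 ≈ 2.0167e+6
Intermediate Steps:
N(v, u) = -2/3 - u/9 (N(v, u) = -2/9 + (-4 - u)/9 = -2/9 + (-4/9 - u/9) = -2/3 - u/9)
D = 441 (D = 21**2 = 441)
k(q, F) = 9/38 (k(q, F) = 1/(-2/3 - 1/9*(-44)) = 1/(-2/3 + 44/9) = 1/(38/9) = 9/38)
k(1796, D) - 1*(-2016706) = 9/38 - 1*(-2016706) = 9/38 + 2016706 = 76634837/38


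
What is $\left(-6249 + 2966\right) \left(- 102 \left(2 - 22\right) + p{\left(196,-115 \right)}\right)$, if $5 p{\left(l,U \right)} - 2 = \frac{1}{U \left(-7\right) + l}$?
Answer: $- \frac{4789523207}{715} \approx -6.6986 \cdot 10^{6}$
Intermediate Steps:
$p{\left(l,U \right)} = \frac{2}{5} + \frac{1}{5 \left(l - 7 U\right)}$ ($p{\left(l,U \right)} = \frac{2}{5} + \frac{1}{5 \left(U \left(-7\right) + l\right)} = \frac{2}{5} + \frac{1}{5 \left(- 7 U + l\right)} = \frac{2}{5} + \frac{1}{5 \left(l - 7 U\right)}$)
$\left(-6249 + 2966\right) \left(- 102 \left(2 - 22\right) + p{\left(196,-115 \right)}\right) = \left(-6249 + 2966\right) \left(- 102 \left(2 - 22\right) + \frac{-1 - 392 + 14 \left(-115\right)}{5 \left(\left(-1\right) 196 + 7 \left(-115\right)\right)}\right) = - 3283 \left(\left(-102\right) \left(-20\right) + \frac{-1 - 392 - 1610}{5 \left(-196 - 805\right)}\right) = - 3283 \left(2040 + \frac{1}{5} \frac{1}{-1001} \left(-2003\right)\right) = - 3283 \left(2040 + \frac{1}{5} \left(- \frac{1}{1001}\right) \left(-2003\right)\right) = - 3283 \left(2040 + \frac{2003}{5005}\right) = \left(-3283\right) \frac{10212203}{5005} = - \frac{4789523207}{715}$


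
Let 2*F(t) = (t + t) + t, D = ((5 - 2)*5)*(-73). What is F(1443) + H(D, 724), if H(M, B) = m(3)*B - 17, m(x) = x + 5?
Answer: 15879/2 ≈ 7939.5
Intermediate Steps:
m(x) = 5 + x
D = -1095 (D = (3*5)*(-73) = 15*(-73) = -1095)
H(M, B) = -17 + 8*B (H(M, B) = (5 + 3)*B - 17 = 8*B - 17 = -17 + 8*B)
F(t) = 3*t/2 (F(t) = ((t + t) + t)/2 = (2*t + t)/2 = (3*t)/2 = 3*t/2)
F(1443) + H(D, 724) = (3/2)*1443 + (-17 + 8*724) = 4329/2 + (-17 + 5792) = 4329/2 + 5775 = 15879/2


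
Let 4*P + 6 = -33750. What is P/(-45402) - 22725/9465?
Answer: -21153007/9549554 ≈ -2.2151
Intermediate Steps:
P = -8439 (P = -3/2 + (¼)*(-33750) = -3/2 - 16875/2 = -8439)
P/(-45402) - 22725/9465 = -8439/(-45402) - 22725/9465 = -8439*(-1/45402) - 22725*1/9465 = 2813/15134 - 1515/631 = -21153007/9549554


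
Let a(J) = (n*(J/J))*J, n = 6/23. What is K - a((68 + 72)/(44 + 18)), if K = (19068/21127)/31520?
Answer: -69918520329/118700781880 ≈ -0.58903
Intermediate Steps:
n = 6/23 (n = 6*(1/23) = 6/23 ≈ 0.26087)
K = 4767/166480760 (K = (19068*(1/21127))*(1/31520) = (19068/21127)*(1/31520) = 4767/166480760 ≈ 2.8634e-5)
a(J) = 6*J/23 (a(J) = (6*(J/J)/23)*J = ((6/23)*1)*J = 6*J/23)
K - a((68 + 72)/(44 + 18)) = 4767/166480760 - 6*(68 + 72)/(44 + 18)/23 = 4767/166480760 - 6*140/62/23 = 4767/166480760 - 6*140*(1/62)/23 = 4767/166480760 - 6*70/(23*31) = 4767/166480760 - 1*420/713 = 4767/166480760 - 420/713 = -69918520329/118700781880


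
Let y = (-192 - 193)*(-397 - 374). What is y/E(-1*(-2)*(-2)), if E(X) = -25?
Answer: -59367/5 ≈ -11873.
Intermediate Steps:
y = 296835 (y = -385*(-771) = 296835)
y/E(-1*(-2)*(-2)) = 296835/(-25) = 296835*(-1/25) = -59367/5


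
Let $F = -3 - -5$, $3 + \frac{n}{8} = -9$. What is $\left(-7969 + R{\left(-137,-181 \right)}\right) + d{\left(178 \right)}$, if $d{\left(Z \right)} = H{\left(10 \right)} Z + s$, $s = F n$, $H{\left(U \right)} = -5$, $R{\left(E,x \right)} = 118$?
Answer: $-8933$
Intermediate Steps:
$n = -96$ ($n = -24 + 8 \left(-9\right) = -24 - 72 = -96$)
$F = 2$ ($F = -3 + 5 = 2$)
$s = -192$ ($s = 2 \left(-96\right) = -192$)
$d{\left(Z \right)} = -192 - 5 Z$ ($d{\left(Z \right)} = - 5 Z - 192 = -192 - 5 Z$)
$\left(-7969 + R{\left(-137,-181 \right)}\right) + d{\left(178 \right)} = \left(-7969 + 118\right) - 1082 = -7851 - 1082 = -8933$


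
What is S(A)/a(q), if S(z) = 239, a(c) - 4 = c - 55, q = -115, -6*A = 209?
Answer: -239/166 ≈ -1.4398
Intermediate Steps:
A = -209/6 (A = -⅙*209 = -209/6 ≈ -34.833)
a(c) = -51 + c (a(c) = 4 + (c - 55) = 4 + (-55 + c) = -51 + c)
S(A)/a(q) = 239/(-51 - 115) = 239/(-166) = 239*(-1/166) = -239/166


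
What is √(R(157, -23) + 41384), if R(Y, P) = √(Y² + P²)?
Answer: √(41384 + √25178) ≈ 203.82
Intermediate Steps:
R(Y, P) = √(P² + Y²)
√(R(157, -23) + 41384) = √(√((-23)² + 157²) + 41384) = √(√(529 + 24649) + 41384) = √(√25178 + 41384) = √(41384 + √25178)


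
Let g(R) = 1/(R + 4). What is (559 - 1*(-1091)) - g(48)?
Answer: 85799/52 ≈ 1650.0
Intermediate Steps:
g(R) = 1/(4 + R)
(559 - 1*(-1091)) - g(48) = (559 - 1*(-1091)) - 1/(4 + 48) = (559 + 1091) - 1/52 = 1650 - 1*1/52 = 1650 - 1/52 = 85799/52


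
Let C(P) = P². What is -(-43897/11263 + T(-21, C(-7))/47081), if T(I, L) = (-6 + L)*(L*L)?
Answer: 129126964/75753329 ≈ 1.7046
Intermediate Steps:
T(I, L) = L²*(-6 + L) (T(I, L) = (-6 + L)*L² = L²*(-6 + L))
-(-43897/11263 + T(-21, C(-7))/47081) = -(-43897/11263 + (((-7)²)²*(-6 + (-7)²))/47081) = -(-43897*1/11263 + (49²*(-6 + 49))*(1/47081)) = -(-6271/1609 + (2401*43)*(1/47081)) = -(-6271/1609 + 103243*(1/47081)) = -(-6271/1609 + 103243/47081) = -1*(-129126964/75753329) = 129126964/75753329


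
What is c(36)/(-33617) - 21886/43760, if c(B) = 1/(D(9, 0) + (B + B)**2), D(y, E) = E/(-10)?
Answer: -238380301223/476629894080 ≈ -0.50014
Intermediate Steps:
D(y, E) = -E/10 (D(y, E) = E*(-1/10) = -E/10)
c(B) = 1/(4*B**2) (c(B) = 1/(-1/10*0 + (B + B)**2) = 1/(0 + (2*B)**2) = 1/(0 + 4*B**2) = 1/(4*B**2))
c(36)/(-33617) - 21886/43760 = ((1/4)/36**2)/(-33617) - 21886/43760 = ((1/4)*(1/1296))*(-1/33617) - 21886*1/43760 = (1/5184)*(-1/33617) - 10943/21880 = -1/174270528 - 10943/21880 = -238380301223/476629894080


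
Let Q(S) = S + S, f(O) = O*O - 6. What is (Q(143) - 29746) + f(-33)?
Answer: -28377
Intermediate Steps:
f(O) = -6 + O² (f(O) = O² - 6 = -6 + O²)
Q(S) = 2*S
(Q(143) - 29746) + f(-33) = (2*143 - 29746) + (-6 + (-33)²) = (286 - 29746) + (-6 + 1089) = -29460 + 1083 = -28377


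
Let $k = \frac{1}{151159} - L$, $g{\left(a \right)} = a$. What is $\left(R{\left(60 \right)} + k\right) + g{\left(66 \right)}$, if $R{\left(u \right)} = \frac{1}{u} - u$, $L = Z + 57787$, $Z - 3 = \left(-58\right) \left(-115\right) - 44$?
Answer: $- \frac{584168920181}{9069540} \approx -64410.0$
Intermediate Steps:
$Z = 6629$ ($Z = 3 - -6626 = 3 + \left(6670 - 44\right) = 3 + 6626 = 6629$)
$L = 64416$ ($L = 6629 + 57787 = 64416$)
$k = - \frac{9737058143}{151159}$ ($k = \frac{1}{151159} - 64416 = - \frac{9737058143}{151159} \approx -64416.0$)
$\left(R{\left(60 \right)} + k\right) + g{\left(66 \right)} = \left(\left(\frac{1}{60} - 60\right) - \frac{9737058143}{151159}\right) + 66 = \left(- \frac{3599}{60} - \frac{9737058143}{151159}\right) + 66 = - \frac{584767509821}{9069540} + 66 = - \frac{584168920181}{9069540}$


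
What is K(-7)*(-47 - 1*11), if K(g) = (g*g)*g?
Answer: 19894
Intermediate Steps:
K(g) = g³ (K(g) = g²*g = g³)
K(-7)*(-47 - 1*11) = (-7)³*(-47 - 1*11) = -343*(-47 - 11) = -343*(-58) = 19894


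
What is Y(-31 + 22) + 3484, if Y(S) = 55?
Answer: 3539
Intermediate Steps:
Y(-31 + 22) + 3484 = 55 + 3484 = 3539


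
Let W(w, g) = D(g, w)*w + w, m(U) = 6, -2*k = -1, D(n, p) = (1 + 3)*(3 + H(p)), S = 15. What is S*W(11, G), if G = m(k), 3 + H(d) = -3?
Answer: -1815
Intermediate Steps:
H(d) = -6 (H(d) = -3 - 3 = -6)
D(n, p) = -12 (D(n, p) = (1 + 3)*(3 - 6) = 4*(-3) = -12)
k = ½ (k = -½*(-1) = ½ ≈ 0.50000)
G = 6
W(w, g) = -11*w (W(w, g) = -12*w + w = -11*w)
S*W(11, G) = 15*(-11*11) = 15*(-121) = -1815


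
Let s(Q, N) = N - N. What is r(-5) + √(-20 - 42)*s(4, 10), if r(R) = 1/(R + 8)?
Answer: ⅓ ≈ 0.33333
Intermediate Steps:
s(Q, N) = 0
r(R) = 1/(8 + R)
r(-5) + √(-20 - 42)*s(4, 10) = 1/(8 - 5) + √(-20 - 42)*0 = 1/3 + √(-62)*0 = ⅓ + (I*√62)*0 = ⅓ + 0 = ⅓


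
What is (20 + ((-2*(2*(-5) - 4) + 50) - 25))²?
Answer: 5329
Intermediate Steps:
(20 + ((-2*(2*(-5) - 4) + 50) - 25))² = (20 + ((-2*(-10 - 4) + 50) - 25))² = (20 + ((-2*(-14) + 50) - 25))² = (20 + ((28 + 50) - 25))² = (20 + (78 - 25))² = (20 + 53)² = 73² = 5329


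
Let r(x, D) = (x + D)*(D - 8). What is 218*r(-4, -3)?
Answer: 16786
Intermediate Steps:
r(x, D) = (-8 + D)*(D + x) (r(x, D) = (D + x)*(-8 + D) = (-8 + D)*(D + x))
218*r(-4, -3) = 218*((-3)² - 8*(-3) - 8*(-4) - 3*(-4)) = 218*(9 + 24 + 32 + 12) = 218*77 = 16786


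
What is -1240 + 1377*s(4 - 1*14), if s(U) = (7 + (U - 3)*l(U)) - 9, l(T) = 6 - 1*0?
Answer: -111400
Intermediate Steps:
l(T) = 6 (l(T) = 6 + 0 = 6)
s(U) = -20 + 6*U (s(U) = (7 + (U - 3)*6) - 9 = (7 + (-3 + U)*6) - 9 = (7 + (-18 + 6*U)) - 9 = (-11 + 6*U) - 9 = -20 + 6*U)
-1240 + 1377*s(4 - 1*14) = -1240 + 1377*(-20 + 6*(4 - 1*14)) = -1240 + 1377*(-20 + 6*(4 - 14)) = -1240 + 1377*(-20 + 6*(-10)) = -1240 + 1377*(-20 - 60) = -1240 + 1377*(-80) = -1240 - 110160 = -111400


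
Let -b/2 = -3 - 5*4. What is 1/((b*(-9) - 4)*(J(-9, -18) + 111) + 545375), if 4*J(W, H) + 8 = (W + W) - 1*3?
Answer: 2/1004015 ≈ 1.9920e-6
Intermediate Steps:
J(W, H) = -11/4 + W/2 (J(W, H) = -2 + ((W + W) - 1*3)/4 = -2 + (2*W - 3)/4 = -2 + (-3 + 2*W)/4 = -2 + (-¾ + W/2) = -11/4 + W/2)
b = 46 (b = -2*(-3 - 5*4) = -2*(-3 - 20) = -2*(-23) = 46)
1/((b*(-9) - 4)*(J(-9, -18) + 111) + 545375) = 1/((46*(-9) - 4)*((-11/4 + (½)*(-9)) + 111) + 545375) = 1/((-414 - 4)*((-11/4 - 9/2) + 111) + 545375) = 1/(-418*(-29/4 + 111) + 545375) = 1/(-418*415/4 + 545375) = 1/(-86735/2 + 545375) = 1/(1004015/2) = 2/1004015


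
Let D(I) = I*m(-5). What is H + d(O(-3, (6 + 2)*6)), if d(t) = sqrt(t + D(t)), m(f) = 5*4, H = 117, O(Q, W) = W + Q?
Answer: 117 + 3*sqrt(105) ≈ 147.74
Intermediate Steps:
O(Q, W) = Q + W
m(f) = 20
D(I) = 20*I (D(I) = I*20 = 20*I)
d(t) = sqrt(21)*sqrt(t) (d(t) = sqrt(t + 20*t) = sqrt(21*t) = sqrt(21)*sqrt(t))
H + d(O(-3, (6 + 2)*6)) = 117 + sqrt(21)*sqrt(-3 + (6 + 2)*6) = 117 + sqrt(21)*sqrt(-3 + 8*6) = 117 + sqrt(21)*sqrt(-3 + 48) = 117 + sqrt(21)*sqrt(45) = 117 + sqrt(21)*(3*sqrt(5)) = 117 + 3*sqrt(105)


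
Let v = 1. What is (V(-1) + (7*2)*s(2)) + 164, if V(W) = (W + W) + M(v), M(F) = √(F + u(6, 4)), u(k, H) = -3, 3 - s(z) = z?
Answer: 176 + I*√2 ≈ 176.0 + 1.4142*I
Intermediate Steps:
s(z) = 3 - z
M(F) = √(-3 + F) (M(F) = √(F - 3) = √(-3 + F))
V(W) = 2*W + I*√2 (V(W) = (W + W) + √(-3 + 1) = 2*W + √(-2) = 2*W + I*√2)
(V(-1) + (7*2)*s(2)) + 164 = ((2*(-1) + I*√2) + (7*2)*(3 - 1*2)) + 164 = ((-2 + I*√2) + 14*(3 - 2)) + 164 = ((-2 + I*√2) + 14*1) + 164 = ((-2 + I*√2) + 14) + 164 = (12 + I*√2) + 164 = 176 + I*√2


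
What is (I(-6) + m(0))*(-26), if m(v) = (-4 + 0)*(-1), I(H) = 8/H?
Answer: -208/3 ≈ -69.333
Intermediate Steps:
m(v) = 4 (m(v) = -4*(-1) = 4)
(I(-6) + m(0))*(-26) = (8/(-6) + 4)*(-26) = (8*(-⅙) + 4)*(-26) = (-4/3 + 4)*(-26) = (8/3)*(-26) = -208/3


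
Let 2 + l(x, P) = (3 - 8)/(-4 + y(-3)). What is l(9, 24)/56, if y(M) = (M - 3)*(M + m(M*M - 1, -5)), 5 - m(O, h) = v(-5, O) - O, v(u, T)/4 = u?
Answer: -363/10304 ≈ -0.035229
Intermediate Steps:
v(u, T) = 4*u
m(O, h) = 25 + O (m(O, h) = 5 - (4*(-5) - O) = 5 - (-20 - O) = 5 + (20 + O) = 25 + O)
y(M) = (-3 + M)*(24 + M + M**2) (y(M) = (M - 3)*(M + (25 + (M*M - 1))) = (-3 + M)*(M + (25 + (M**2 - 1))) = (-3 + M)*(M + (25 + (-1 + M**2))) = (-3 + M)*(M + (24 + M**2)) = (-3 + M)*(24 + M + M**2))
l(x, P) = -363/184 (l(x, P) = -2 + (3 - 8)/(-4 + (-72 + (-3)**3 - 2*(-3)**2 + 21*(-3))) = -2 - 5/(-4 + (-72 - 27 - 2*9 - 63)) = -2 - 5/(-4 + (-72 - 27 - 18 - 63)) = -2 - 5/(-4 - 180) = -2 - 5/(-184) = -2 - 5*(-1/184) = -2 + 5/184 = -363/184)
l(9, 24)/56 = -363/184/56 = -363/184*1/56 = -363/10304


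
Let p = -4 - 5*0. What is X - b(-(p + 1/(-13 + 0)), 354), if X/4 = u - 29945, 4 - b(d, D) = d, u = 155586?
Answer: 6533333/13 ≈ 5.0256e+5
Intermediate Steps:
p = -4 (p = -4 + 0 = -4)
b(d, D) = 4 - d
X = 502564 (X = 4*(155586 - 29945) = 4*125641 = 502564)
X - b(-(p + 1/(-13 + 0)), 354) = 502564 - (4 - (-1)*(-4 + 1/(-13 + 0))) = 502564 - (4 - (-1)*(-4 + 1/(-13))) = 502564 - (4 - (-1)*(-4 - 1/13)) = 502564 - (4 - (-1)*(-53)/13) = 502564 - (4 - 1*53/13) = 502564 - (4 - 53/13) = 502564 - 1*(-1/13) = 502564 + 1/13 = 6533333/13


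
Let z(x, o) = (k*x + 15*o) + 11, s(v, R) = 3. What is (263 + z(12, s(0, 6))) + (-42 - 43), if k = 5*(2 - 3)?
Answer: 174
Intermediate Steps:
k = -5 (k = 5*(-1) = -5)
z(x, o) = 11 - 5*x + 15*o (z(x, o) = (-5*x + 15*o) + 11 = 11 - 5*x + 15*o)
(263 + z(12, s(0, 6))) + (-42 - 43) = (263 + (11 - 5*12 + 15*3)) + (-42 - 43) = (263 + (11 - 60 + 45)) - 85 = (263 - 4) - 85 = 259 - 85 = 174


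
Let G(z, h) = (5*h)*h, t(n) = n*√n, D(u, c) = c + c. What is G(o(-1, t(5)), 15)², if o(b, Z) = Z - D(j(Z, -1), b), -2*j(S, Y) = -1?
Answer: 1265625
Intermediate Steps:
j(S, Y) = ½ (j(S, Y) = -½*(-1) = ½)
D(u, c) = 2*c
t(n) = n^(3/2)
o(b, Z) = Z - 2*b
G(z, h) = 5*h²
G(o(-1, t(5)), 15)² = (5*15²)² = (5*225)² = 1125² = 1265625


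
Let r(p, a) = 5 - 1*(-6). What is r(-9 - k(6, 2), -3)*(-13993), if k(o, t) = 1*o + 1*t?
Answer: -153923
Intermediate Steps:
k(o, t) = o + t
r(p, a) = 11 (r(p, a) = 5 + 6 = 11)
r(-9 - k(6, 2), -3)*(-13993) = 11*(-13993) = -153923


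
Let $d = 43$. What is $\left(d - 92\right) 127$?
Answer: $-6223$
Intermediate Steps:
$\left(d - 92\right) 127 = \left(43 - 92\right) 127 = \left(-49\right) 127 = -6223$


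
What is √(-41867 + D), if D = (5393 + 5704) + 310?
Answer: 2*I*√7615 ≈ 174.53*I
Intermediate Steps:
D = 11407 (D = 11097 + 310 = 11407)
√(-41867 + D) = √(-41867 + 11407) = √(-30460) = 2*I*√7615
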